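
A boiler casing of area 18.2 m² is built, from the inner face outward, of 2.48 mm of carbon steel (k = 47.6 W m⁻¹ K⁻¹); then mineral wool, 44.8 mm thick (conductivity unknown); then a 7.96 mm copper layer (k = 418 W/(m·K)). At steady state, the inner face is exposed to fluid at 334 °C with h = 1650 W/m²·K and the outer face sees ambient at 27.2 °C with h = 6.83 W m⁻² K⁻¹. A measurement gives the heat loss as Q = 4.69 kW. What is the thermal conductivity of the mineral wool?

ΣR = ΔT/Q = |334 − 27.2|/4690 = 0.06542 K/W
Known resistances:
  R_conv,in = 1/(hA) = 1/(1650·18.2) = 3.330×10^-5 K/W
  R_carbon steel = L/(kA) = 0.00248/(47.6·18.2) = 2.863×10^-6 K/W
  R_copper = L/(kA) = 0.00796/(418·18.2) = 1.046×10^-6 K/W
  R_conv,out = 1/(hA) = 1/(6.83·18.2) = 0.008045 K/W
R_mineral wool = ΣR − ΣR_known = 0.06542 − 0.008082 = 0.05734 K/W
L/(kA) = 0.05734 ⇒ k = 0.0448/(0.05734·18.2) = 0.0429 W/m·K

k = 0.0429 W/m·K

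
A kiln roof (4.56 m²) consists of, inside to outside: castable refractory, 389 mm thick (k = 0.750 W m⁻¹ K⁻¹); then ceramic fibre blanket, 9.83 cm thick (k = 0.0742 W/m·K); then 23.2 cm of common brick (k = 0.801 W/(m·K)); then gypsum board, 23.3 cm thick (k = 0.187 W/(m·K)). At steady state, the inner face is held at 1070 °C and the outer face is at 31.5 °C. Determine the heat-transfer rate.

Q = 1400 W

Resistance network (inner→outer):
  R_castable refractory = L/(kA) = 0.389/(0.750·4.56) = 0.1137 K/W
  R_ceramic fibre blanket = L/(kA) = 0.0983/(0.0742·4.56) = 0.2905 K/W
  R_common brick = L/(kA) = 0.232/(0.801·4.56) = 0.06352 K/W
  R_gypsum board = L/(kA) = 0.233/(0.187·4.56) = 0.2732 K/W
ΣR = 0.1137 + 0.2905 + 0.06352 + 0.2732 = 0.7409 K/W
Q = ΔT/ΣR = (1070 °C − 31.5 °C)/0.7409 = 1400 W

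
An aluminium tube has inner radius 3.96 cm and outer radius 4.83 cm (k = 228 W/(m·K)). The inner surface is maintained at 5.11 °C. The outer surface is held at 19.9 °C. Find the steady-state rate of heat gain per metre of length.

Q' = 107 kW/m

Q' = 2πk·ΔT/ln(r₂/r₁) = 2π × 228 × 14.79 / ln(0.0483/0.0396) = 1.07×10^5 W/m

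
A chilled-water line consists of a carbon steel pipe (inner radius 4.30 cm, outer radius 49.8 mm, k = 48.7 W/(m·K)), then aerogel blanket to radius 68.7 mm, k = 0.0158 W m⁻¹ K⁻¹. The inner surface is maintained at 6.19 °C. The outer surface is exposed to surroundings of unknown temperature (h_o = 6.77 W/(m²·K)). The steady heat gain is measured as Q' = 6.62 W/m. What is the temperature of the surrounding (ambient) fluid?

T_out = 29.9 °C

Sum the resistances:
  R'_carbon steel = ln(0.0498/0.0430)/(2πk) = 0.1468/(2π·48.7) = 4.798×10^-4 m·K/W
  R'_aerogel blanket = ln(0.0687/0.0498)/(2πk) = 0.3217/(2π·0.0158) = 3.241 m·K/W
  R'_conv,out = 1/(2πr h) = 1/(2π·0.0687·6.77) = 0.3422 m·K/W
ΣR = 3.584 m·K/W
ΔT = Q'·ΣR = 6.62 × 3.584 = 23.73 K
Heat flows inward, so T_out = T_in + ΔT = 6.19 + 23.73 = 29.9 °C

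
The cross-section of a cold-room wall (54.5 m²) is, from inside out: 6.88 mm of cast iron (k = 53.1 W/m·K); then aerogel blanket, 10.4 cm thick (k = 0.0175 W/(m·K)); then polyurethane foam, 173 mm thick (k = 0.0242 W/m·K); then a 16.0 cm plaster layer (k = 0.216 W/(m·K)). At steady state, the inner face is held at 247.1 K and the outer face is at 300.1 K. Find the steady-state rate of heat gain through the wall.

Treat each layer as a resistance in series:
  R_cast iron = L/(kA) = 0.00688/(53.1·54.5) = 2.377×10^-6 K/W
  R_aerogel blanket = L/(kA) = 0.104/(0.0175·54.5) = 0.1090 K/W
  R_polyurethane foam = L/(kA) = 0.173/(0.0242·54.5) = 0.1312 K/W
  R_plaster = L/(kA) = 0.160/(0.216·54.5) = 0.01359 K/W
ΣR = 2.377×10^-6 + 0.1090 + 0.1312 + 0.01359 = 0.2538 K/W
Q = ΔT/ΣR = (247.1 K − 300.1 K)/0.2538 = -209 W
(Negative Q ⇒ heat flows inward; heat gain = 209 W.)

Q = 209 W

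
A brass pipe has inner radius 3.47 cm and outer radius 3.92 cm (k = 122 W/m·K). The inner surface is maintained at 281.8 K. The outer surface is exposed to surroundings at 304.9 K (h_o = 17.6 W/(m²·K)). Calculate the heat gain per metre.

Q' = 100 W/m

Series thermal resistances, inner to outer:
  R'_brass = ln(0.0392/0.0347)/(2πk) = 0.1219/(2π·122) = 1.591×10^-4 m·K/W
  R'_conv,out = 1/(2πr h) = 1/(2π·0.0392·17.6) = 0.2307 m·K/W
ΣR = 1.591×10^-4 + 0.2307 = 0.2309 m·K/W
Q' = ΔT/ΣR = (281.8 K − 304.9 K)/0.2309 = -100 W/m
(Negative Q' ⇒ heat flows inward; heat gain = 100 W/m.)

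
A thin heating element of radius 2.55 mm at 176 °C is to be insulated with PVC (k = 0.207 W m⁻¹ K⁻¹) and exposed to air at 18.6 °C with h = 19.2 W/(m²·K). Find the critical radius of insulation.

r_cr = 1.08 cm

For a cylinder, r_cr = k_ins/h = 0.207/19.2 = 0.0108 m = 1.08 cm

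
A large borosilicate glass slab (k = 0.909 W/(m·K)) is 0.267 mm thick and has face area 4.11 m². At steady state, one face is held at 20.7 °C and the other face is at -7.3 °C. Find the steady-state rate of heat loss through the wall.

Q = 3.92×10^5 W

Q = kA·ΔT/L = 0.909 × 4.11 × |20.7 °C − -7.3 °C| / 2.67×10^-4 = 3.92×10^5 W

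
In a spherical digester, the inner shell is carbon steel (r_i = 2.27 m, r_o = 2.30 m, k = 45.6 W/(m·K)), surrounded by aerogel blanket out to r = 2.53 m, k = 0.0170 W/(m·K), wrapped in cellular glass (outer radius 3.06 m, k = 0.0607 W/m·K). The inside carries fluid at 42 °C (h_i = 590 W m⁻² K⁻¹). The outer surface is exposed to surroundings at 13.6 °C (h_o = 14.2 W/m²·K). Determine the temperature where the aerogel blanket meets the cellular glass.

T = 22.9 °C

Resistance network (inner→outer):
  R_conv,in = 1/(4πr²h) = 1/(4π·2.27²·590) = 2.617×10^-5 K/W
  R_carbon steel = (1/2.27 − 1/2.30)/(4πk) = 0.005746/(4π·45.6) = 1.003×10^-5 K/W
  R_aerogel blanket = (1/2.30 − 1/2.53)/(4πk) = 0.03953/(4π·0.0170) = 0.1850 K/W
  R_cellular glass = (1/2.53 − 1/3.06)/(4πk) = 0.06846/(4π·0.0607) = 0.08975 K/W
  R_conv,out = 1/(4πr²h) = 1/(4π·3.06²·14.2) = 5.985×10^-4 K/W
ΣR = 2.617×10^-5 + 1.003×10^-5 + 0.1850 + 0.08975 + 5.985×10^-4 = 0.2754 K/W
Q = ΔT/ΣR = (42 °C − 13.6 °C)/0.2754 = 103.1 W
From the inner boundary to the aerogel blanket/cellular glass interface, ΣR_partial = 0.1850 K/W.
T_interface = T_in − Q·ΣR_partial = 42 °C − (103.1)(0.1850) = 22.9 °C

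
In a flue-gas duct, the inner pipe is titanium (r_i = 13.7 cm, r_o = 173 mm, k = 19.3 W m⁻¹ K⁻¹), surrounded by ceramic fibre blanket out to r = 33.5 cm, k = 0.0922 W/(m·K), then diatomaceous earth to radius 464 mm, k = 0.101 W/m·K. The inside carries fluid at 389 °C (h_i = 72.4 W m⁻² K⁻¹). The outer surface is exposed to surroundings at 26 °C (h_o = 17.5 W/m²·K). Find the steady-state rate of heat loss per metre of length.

Series thermal resistances, inner to outer:
  R'_conv,in = 1/(2πr h) = 1/(2π·0.137·72.4) = 0.01605 m·K/W
  R'_titanium = ln(0.173/0.137)/(2πk) = 0.2333/(2π·19.3) = 0.001924 m·K/W
  R'_ceramic fibre blanket = ln(0.335/0.173)/(2πk) = 0.6608/(2π·0.0922) = 1.141 m·K/W
  R'_diatomaceous earth = ln(0.464/0.335)/(2πk) = 0.3258/(2π·0.101) = 0.5133 m·K/W
  R'_conv,out = 1/(2πr h) = 1/(2π·0.464·17.5) = 0.01960 m·K/W
ΣR = 0.01605 + 0.001924 + 1.141 + 0.5133 + 0.01960 = 1.692 m·K/W
Q' = ΔT/ΣR = (389 °C − 26 °C)/1.692 = 215 W/m

Q' = 215 W/m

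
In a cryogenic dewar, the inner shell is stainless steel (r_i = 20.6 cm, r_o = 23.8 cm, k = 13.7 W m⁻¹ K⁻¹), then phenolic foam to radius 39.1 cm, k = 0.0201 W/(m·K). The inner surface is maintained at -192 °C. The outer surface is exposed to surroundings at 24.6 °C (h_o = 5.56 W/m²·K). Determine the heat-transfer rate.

Treat each layer as a resistance in series:
  R_stainless steel = (1/0.206 − 1/0.238)/(4πk) = 0.6527/(4π·13.7) = 0.003791 K/W
  R_phenolic foam = (1/0.238 − 1/0.391)/(4πk) = 1.644/(4π·0.0201) = 6.509 K/W
  R_conv,out = 1/(4πr²h) = 1/(4π·0.391²·5.56) = 0.09362 K/W
ΣR = 0.003791 + 6.509 + 0.09362 = 6.606 K/W
Q = ΔT/ΣR = (-192 °C − 24.6 °C)/6.606 = -32.8 W
(Negative Q ⇒ heat flows inward; heat gain = 32.8 W.)

Q = 32.8 W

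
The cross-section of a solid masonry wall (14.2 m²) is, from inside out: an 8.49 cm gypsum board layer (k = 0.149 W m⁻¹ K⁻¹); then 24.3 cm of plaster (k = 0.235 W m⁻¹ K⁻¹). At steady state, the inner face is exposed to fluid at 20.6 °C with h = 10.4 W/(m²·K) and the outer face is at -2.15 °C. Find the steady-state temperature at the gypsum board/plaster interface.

Treat each layer as a resistance in series:
  R_conv,in = 1/(hA) = 1/(10.4·14.2) = 0.006771 K/W
  R_gypsum board = L/(kA) = 0.0849/(0.149·14.2) = 0.04013 K/W
  R_plaster = L/(kA) = 0.243/(0.235·14.2) = 0.07282 K/W
ΣR = 0.006771 + 0.04013 + 0.07282 = 0.1197 K/W
Q = ΔT/ΣR = (20.6 °C − -2.15 °C)/0.1197 = 190.1 W
From the inner boundary to the gypsum board/plaster interface, ΣR_partial = 0.04690 K/W.
T_interface = T_in − Q·ΣR_partial = 20.6 °C − (190.1)(0.04690) = 11.7 °C

T = 11.7 °C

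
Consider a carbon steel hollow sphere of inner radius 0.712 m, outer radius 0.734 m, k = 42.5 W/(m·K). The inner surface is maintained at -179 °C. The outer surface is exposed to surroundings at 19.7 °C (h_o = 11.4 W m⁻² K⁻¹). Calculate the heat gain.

Q = 15.2 kW

Treat each layer as a resistance in series:
  R_carbon steel = (1/0.712 − 1/0.734)/(4πk) = 0.04210/(4π·42.5) = 7.882×10^-5 K/W
  R_conv,out = 1/(4πr²h) = 1/(4π·0.734²·11.4) = 0.01296 K/W
ΣR = 7.882×10^-5 + 0.01296 = 0.01304 K/W
Q = ΔT/ΣR = (-179 °C − 19.7 °C)/0.01304 = -15200 W
(Negative Q ⇒ heat flows inward; heat gain = 15200 W.)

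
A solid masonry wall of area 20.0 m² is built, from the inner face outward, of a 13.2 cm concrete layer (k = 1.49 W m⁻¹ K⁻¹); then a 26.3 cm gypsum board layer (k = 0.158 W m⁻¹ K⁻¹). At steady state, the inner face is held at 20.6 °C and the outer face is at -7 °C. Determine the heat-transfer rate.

Q = 315 W

Series thermal resistances, inner to outer:
  R_concrete = L/(kA) = 0.132/(1.49·20.0) = 0.004430 K/W
  R_gypsum board = L/(kA) = 0.263/(0.158·20.0) = 0.08323 K/W
ΣR = 0.004430 + 0.08323 = 0.08766 K/W
Q = ΔT/ΣR = (20.6 °C − -7 °C)/0.08766 = 315 W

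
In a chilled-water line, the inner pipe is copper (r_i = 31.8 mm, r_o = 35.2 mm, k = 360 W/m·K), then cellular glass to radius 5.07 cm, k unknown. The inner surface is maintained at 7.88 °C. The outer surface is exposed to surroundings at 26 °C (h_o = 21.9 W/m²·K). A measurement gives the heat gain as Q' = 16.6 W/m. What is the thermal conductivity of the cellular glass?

k = 0.0612 W/m·K

ΣR = ΔT/Q' = |7.88 − 26|/16.6 = 1.092 m·K/W
Known resistances:
  R'_copper = ln(0.0352/0.0318)/(2πk) = 0.1016/(2π·360) = 4.491×10^-5 m·K/W
  R'_conv,out = 1/(2πr h) = 1/(2π·0.0507·21.9) = 0.1433 m·K/W
R_cellular glass = ΣR − ΣR_known = 1.092 − 0.1433 = 0.9487 m·K/W
ln(r₂/r₁)/(2πk) = 0.9487 ⇒ k = 0.3649/(2π·0.9487) = 0.0612 W/m·K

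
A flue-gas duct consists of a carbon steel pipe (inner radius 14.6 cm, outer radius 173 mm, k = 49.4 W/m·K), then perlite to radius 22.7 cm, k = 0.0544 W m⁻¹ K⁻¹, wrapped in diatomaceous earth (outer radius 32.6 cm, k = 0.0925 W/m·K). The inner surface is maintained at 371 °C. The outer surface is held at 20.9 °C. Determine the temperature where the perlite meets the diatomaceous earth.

T = 175 °C

Series thermal resistances, inner to outer:
  R'_carbon steel = ln(0.173/0.146)/(2πk) = 0.1697/(2π·49.4) = 5.467×10^-4 m·K/W
  R'_perlite = ln(0.227/0.173)/(2πk) = 0.2717/(2π·0.0544) = 0.7948 m·K/W
  R'_diatomaceous earth = ln(0.326/0.227)/(2πk) = 0.3619/(2π·0.0925) = 0.6228 m·K/W
ΣR = 5.467×10^-4 + 0.7948 + 0.6228 = 1.418 m·K/W
Q' = ΔT/ΣR = (371 °C − 20.9 °C)/1.418 = 246.9 W/m
From the inner boundary to the perlite/diatomaceous earth interface, ΣR_partial = 0.7953 m·K/W.
T_interface = T_in − Q'·ΣR_partial = 371 °C − (246.9)(0.7953) = 175 °C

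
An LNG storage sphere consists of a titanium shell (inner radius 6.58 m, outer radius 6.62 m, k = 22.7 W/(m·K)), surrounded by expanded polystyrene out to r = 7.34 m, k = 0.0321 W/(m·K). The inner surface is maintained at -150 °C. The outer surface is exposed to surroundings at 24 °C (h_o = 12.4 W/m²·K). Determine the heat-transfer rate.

Q = 4720 W

Treat each layer as a resistance in series:
  R_titanium = (1/6.58 − 1/6.62)/(4πk) = 9.183×10^-4/(4π·22.7) = 3.219×10^-6 K/W
  R_expanded polystyrene = (1/6.62 − 1/7.34)/(4πk) = 0.01482/(4π·0.0321) = 0.03673 K/W
  R_conv,out = 1/(4πr²h) = 1/(4π·7.34²·12.4) = 1.191×10^-4 K/W
ΣR = 3.219×10^-6 + 0.03673 + 1.191×10^-4 = 0.03685 K/W
Q = ΔT/ΣR = (-150 °C − 24 °C)/0.03685 = -4720 W
(Negative Q ⇒ heat flows inward; heat gain = 4720 W.)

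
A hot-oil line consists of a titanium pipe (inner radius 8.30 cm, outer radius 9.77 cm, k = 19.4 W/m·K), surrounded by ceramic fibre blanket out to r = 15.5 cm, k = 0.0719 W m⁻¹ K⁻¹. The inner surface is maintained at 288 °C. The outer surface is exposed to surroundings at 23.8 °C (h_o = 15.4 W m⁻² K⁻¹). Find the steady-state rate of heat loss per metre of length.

Treat each layer as a resistance in series:
  R'_titanium = ln(0.0977/0.0830)/(2πk) = 0.1631/(2π·19.4) = 0.001338 m·K/W
  R'_ceramic fibre blanket = ln(0.155/0.0977)/(2πk) = 0.4615/(2π·0.0719) = 1.022 m·K/W
  R'_conv,out = 1/(2πr h) = 1/(2π·0.155·15.4) = 0.06668 m·K/W
ΣR = 0.001338 + 1.022 + 0.06668 = 1.090 m·K/W
Q' = ΔT/ΣR = (288 °C − 23.8 °C)/1.090 = 242 W/m

Q' = 242 W/m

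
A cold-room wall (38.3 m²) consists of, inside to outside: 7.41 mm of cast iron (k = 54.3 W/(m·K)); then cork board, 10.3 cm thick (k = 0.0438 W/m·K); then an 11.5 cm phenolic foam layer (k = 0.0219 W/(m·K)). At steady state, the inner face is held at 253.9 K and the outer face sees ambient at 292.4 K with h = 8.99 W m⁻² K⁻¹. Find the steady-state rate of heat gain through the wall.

Resistance network (inner→outer):
  R_cast iron = L/(kA) = 0.00741/(54.3·38.3) = 3.563×10^-6 K/W
  R_cork board = L/(kA) = 0.103/(0.0438·38.3) = 0.06140 K/W
  R_phenolic foam = L/(kA) = 0.115/(0.0219·38.3) = 0.1371 K/W
  R_conv,out = 1/(hA) = 1/(8.99·38.3) = 0.002904 K/W
ΣR = 3.563×10^-6 + 0.06140 + 0.1371 + 0.002904 = 0.2014 K/W
Q = ΔT/ΣR = (253.9 K − 292.4 K)/0.2014 = -191 W
(Negative Q ⇒ heat flows inward; heat gain = 191 W.)

Q = 191 W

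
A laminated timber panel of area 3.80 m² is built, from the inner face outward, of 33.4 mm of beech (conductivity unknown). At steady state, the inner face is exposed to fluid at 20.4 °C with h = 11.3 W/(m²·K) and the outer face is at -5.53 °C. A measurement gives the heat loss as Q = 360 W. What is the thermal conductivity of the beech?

k = 0.180 W/m·K

ΣR = ΔT/Q = |20.4 − -5.53|/360 = 0.07203 K/W
Known resistances:
  R_conv,in = 1/(hA) = 1/(11.3·3.80) = 0.02329 K/W
R_beech = ΣR − ΣR_known = 0.07203 − 0.02329 = 0.04874 K/W
L/(kA) = 0.04874 ⇒ k = 0.0334/(0.04874·3.80) = 0.180 W/m·K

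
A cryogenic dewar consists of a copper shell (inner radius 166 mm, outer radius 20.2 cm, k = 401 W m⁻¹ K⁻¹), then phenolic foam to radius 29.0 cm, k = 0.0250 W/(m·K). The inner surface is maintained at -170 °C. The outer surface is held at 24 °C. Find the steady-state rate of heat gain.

Q = 40.6 W

Resistance network (inner→outer):
  R_copper = (1/0.166 − 1/0.202)/(4πk) = 1.074/(4π·401) = 2.131×10^-4 K/W
  R_phenolic foam = (1/0.202 − 1/0.290)/(4πk) = 1.502/(4π·0.0250) = 4.782 K/W
ΣR = 2.131×10^-4 + 4.782 = 4.782 K/W
Q = ΔT/ΣR = (-170 °C − 24 °C)/4.782 = -40.6 W
(Negative Q ⇒ heat flows inward; heat gain = 40.6 W.)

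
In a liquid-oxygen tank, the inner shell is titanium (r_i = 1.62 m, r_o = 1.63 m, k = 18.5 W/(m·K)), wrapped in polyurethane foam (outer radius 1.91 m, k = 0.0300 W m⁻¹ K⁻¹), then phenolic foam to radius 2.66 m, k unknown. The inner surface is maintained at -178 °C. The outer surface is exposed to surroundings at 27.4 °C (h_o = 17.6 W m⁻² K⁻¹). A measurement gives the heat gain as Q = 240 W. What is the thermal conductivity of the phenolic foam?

k = 0.0191 W/m·K

ΣR = ΔT/Q = |-178 − 27.4|/240 = 0.8558 K/W
Known resistances:
  R_titanium = (1/1.62 − 1/1.63)/(4πk) = 0.003787/(4π·18.5) = 1.629×10^-5 K/W
  R_polyurethane foam = (1/1.63 − 1/1.91)/(4πk) = 0.08994/(4π·0.0300) = 0.2386 K/W
  R_conv,out = 1/(4πr²h) = 1/(4π·2.66²·17.6) = 6.390×10^-4 K/W
R_phenolic foam = ΣR − ΣR_known = 0.8558 − 0.2393 = 0.6165 K/W
(1/r₁−1/r₂)/(4πk) = 0.6165 ⇒ k = 0.1476/(4π·0.6165) = 0.0191 W/m·K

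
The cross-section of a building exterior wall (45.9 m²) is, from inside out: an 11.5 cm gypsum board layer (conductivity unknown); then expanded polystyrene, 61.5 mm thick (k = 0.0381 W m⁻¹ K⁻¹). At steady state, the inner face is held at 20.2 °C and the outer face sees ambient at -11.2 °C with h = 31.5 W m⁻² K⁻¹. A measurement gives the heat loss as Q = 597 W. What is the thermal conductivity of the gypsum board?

k = 0.150 W/m·K

ΣR = ΔT/Q = |20.2 − -11.2|/597 = 0.05260 K/W
Known resistances:
  R_expanded polystyrene = L/(kA) = 0.0615/(0.0381·45.9) = 0.03517 K/W
  R_conv,out = 1/(hA) = 1/(31.5·45.9) = 6.916×10^-4 K/W
R_gypsum board = ΣR − ΣR_known = 0.05260 − 0.03586 = 0.01674 K/W
L/(kA) = 0.01674 ⇒ k = 0.115/(0.01674·45.9) = 0.150 W/m·K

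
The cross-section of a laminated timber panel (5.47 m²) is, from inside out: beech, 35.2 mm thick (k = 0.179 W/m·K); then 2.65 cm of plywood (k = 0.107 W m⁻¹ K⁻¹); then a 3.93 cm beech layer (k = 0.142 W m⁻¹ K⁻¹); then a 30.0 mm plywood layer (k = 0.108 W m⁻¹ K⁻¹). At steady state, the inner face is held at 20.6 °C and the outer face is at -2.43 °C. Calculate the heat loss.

Treat each layer as a resistance in series:
  R_beech = L/(kA) = 0.0352/(0.179·5.47) = 0.03595 K/W
  R_plywood = L/(kA) = 0.0265/(0.107·5.47) = 0.04528 K/W
  R_beech = L/(kA) = 0.0393/(0.142·5.47) = 0.05060 K/W
  R_plywood = L/(kA) = 0.0300/(0.108·5.47) = 0.05078 K/W
ΣR = 0.03595 + 0.04528 + 0.05060 + 0.05078 = 0.1826 K/W
Q = ΔT/ΣR = (20.6 °C − -2.43 °C)/0.1826 = 126 W

Q = 126 W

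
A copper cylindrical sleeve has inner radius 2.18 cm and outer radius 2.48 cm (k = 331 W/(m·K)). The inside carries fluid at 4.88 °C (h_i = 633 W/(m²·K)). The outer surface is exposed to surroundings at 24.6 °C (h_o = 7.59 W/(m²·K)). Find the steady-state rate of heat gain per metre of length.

Q' = 23.0 W/m

Series thermal resistances, inner to outer:
  R'_conv,in = 1/(2πr h) = 1/(2π·0.0218·633) = 0.01153 m·K/W
  R'_copper = ln(0.0248/0.0218)/(2πk) = 0.1289/(2π·331) = 6.200×10^-5 m·K/W
  R'_conv,out = 1/(2πr h) = 1/(2π·0.0248·7.59) = 0.8455 m·K/W
ΣR = 0.01153 + 6.200×10^-5 + 0.8455 = 0.8571 m·K/W
Q' = ΔT/ΣR = (4.88 °C − 24.6 °C)/0.8571 = -23.0 W/m
(Negative Q' ⇒ heat flows inward; heat gain = 23.0 W/m.)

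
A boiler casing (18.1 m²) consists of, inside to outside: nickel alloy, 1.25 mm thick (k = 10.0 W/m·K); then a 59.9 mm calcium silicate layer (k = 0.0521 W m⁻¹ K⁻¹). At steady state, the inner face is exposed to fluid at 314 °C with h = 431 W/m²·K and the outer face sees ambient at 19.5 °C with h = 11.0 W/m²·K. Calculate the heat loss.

Q = 4290 W

Resistance network (inner→outer):
  R_conv,in = 1/(hA) = 1/(431·18.1) = 1.282×10^-4 K/W
  R_nickel alloy = L/(kA) = 0.00125/(10.0·18.1) = 6.906×10^-6 K/W
  R_calcium silicate = L/(kA) = 0.0599/(0.0521·18.1) = 0.06352 K/W
  R_conv,out = 1/(hA) = 1/(11.0·18.1) = 0.005023 K/W
ΣR = 1.282×10^-4 + 6.906×10^-6 + 0.06352 + 0.005023 = 0.06868 K/W
Q = ΔT/ΣR = (314 °C − 19.5 °C)/0.06868 = 4290 W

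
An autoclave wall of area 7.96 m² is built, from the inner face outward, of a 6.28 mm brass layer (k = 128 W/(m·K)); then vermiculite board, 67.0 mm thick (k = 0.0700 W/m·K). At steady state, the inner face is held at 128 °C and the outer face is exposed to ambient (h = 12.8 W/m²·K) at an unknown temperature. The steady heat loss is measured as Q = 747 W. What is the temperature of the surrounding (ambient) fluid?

Series resistances:
  R_brass = L/(kA) = 0.00628/(128·7.96) = 6.164×10^-6 K/W
  R_vermiculite board = L/(kA) = 0.0670/(0.0700·7.96) = 0.1202 K/W
  R_conv,out = 1/(hA) = 1/(12.8·7.96) = 0.009815 K/W
ΣR = 0.1301 K/W
ΔT = Q·ΣR = 747 × 0.1301 = 97.18 K
Heat flows outward, so T_out = T_in − ΔT = 128 − 97.18 = 30.8 °C

T_out = 30.8 °C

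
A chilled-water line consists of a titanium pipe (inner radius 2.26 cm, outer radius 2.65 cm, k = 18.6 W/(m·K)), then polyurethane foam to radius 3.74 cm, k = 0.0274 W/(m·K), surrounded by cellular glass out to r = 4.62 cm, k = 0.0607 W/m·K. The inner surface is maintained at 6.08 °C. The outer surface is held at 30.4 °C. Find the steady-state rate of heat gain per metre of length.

Q' = 9.51 W/m

Resistance network (inner→outer):
  R'_titanium = ln(0.0265/0.0226)/(2πk) = 0.1592/(2π·18.6) = 0.001362 m·K/W
  R'_polyurethane foam = ln(0.0374/0.0265)/(2πk) = 0.3445/(2π·0.0274) = 2.001 m·K/W
  R'_cellular glass = ln(0.0462/0.0374)/(2πk) = 0.2113/(2π·0.0607) = 0.5541 m·K/W
ΣR = 0.001362 + 2.001 + 0.5541 = 2.556 m·K/W
Q' = ΔT/ΣR = (6.08 °C − 30.4 °C)/2.556 = -9.51 W/m
(Negative Q' ⇒ heat flows inward; heat gain = 9.51 W/m.)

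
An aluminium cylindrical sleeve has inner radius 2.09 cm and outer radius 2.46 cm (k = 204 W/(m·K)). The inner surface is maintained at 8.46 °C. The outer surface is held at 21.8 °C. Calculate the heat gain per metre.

Q' = 105 kW/m

Q' = 2πk·ΔT/ln(r₂/r₁) = 2π × 204 × 13.34 / ln(0.0246/0.0209) = 1.05×10^5 W/m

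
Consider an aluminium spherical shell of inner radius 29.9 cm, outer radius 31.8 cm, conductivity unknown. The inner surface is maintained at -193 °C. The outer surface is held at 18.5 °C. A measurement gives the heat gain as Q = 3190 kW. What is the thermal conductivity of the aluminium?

ΣR = ΔT/Q = |-193 − 18.5|/3.19×10^6 = 6.630×10^-5 K/W
(1/r₁−1/r₂)/(4πk) = 6.630×10^-5 ⇒ k = 0.1998/(4π·6.630×10^-5) = 240 W/m·K

k = 240 W/m·K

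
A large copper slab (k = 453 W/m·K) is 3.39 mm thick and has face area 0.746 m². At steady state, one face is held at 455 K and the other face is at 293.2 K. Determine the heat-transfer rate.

Q = kA·ΔT/L = 453 × 0.746 × |455 K − 293.2 K| / 0.00339 = 1.61×10^7 W

Q = 16100 kW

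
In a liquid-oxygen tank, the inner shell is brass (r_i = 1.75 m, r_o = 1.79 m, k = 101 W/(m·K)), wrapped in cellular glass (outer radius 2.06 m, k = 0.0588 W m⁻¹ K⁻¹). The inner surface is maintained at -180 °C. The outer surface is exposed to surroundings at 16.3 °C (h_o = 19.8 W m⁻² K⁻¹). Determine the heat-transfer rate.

Q = 1960 W

Treat each layer as a resistance in series:
  R_brass = (1/1.75 − 1/1.79)/(4πk) = 0.01277/(4π·101) = 1.006×10^-5 K/W
  R_cellular glass = (1/1.79 − 1/2.06)/(4πk) = 0.07322/(4π·0.0588) = 0.09910 K/W
  R_conv,out = 1/(4πr²h) = 1/(4π·2.06²·19.8) = 9.471×10^-4 K/W
ΣR = 1.006×10^-5 + 0.09910 + 9.471×10^-4 = 0.1001 K/W
Q = ΔT/ΣR = (-180 °C − 16.3 °C)/0.1001 = -1960 W
(Negative Q ⇒ heat flows inward; heat gain = 1960 W.)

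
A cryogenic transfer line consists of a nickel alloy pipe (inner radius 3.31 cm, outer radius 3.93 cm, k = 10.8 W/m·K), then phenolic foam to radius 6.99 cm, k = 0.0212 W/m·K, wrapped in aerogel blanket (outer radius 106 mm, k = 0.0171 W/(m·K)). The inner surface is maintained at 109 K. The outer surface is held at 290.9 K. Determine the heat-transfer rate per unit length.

Series thermal resistances, inner to outer:
  R'_nickel alloy = ln(0.0393/0.0331)/(2πk) = 0.1717/(2π·10.8) = 0.002530 m·K/W
  R'_phenolic foam = ln(0.0699/0.0393)/(2πk) = 0.5758/(2π·0.0212) = 4.323 m·K/W
  R'_aerogel blanket = ln(0.106/0.0699)/(2πk) = 0.4164/(2π·0.0171) = 3.875 m·K/W
ΣR = 0.002530 + 4.323 + 3.875 = 8.201 m·K/W
Q' = ΔT/ΣR = (109 K − 290.9 K)/8.201 = -22.2 W/m
(Negative Q' ⇒ heat flows inward; heat gain = 22.2 W/m.)

Q' = 22.2 W/m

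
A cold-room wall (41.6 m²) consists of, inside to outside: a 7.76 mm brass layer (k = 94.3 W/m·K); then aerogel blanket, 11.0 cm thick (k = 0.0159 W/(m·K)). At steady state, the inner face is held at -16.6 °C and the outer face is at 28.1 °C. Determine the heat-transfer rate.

Q = 269 W

Resistance network (inner→outer):
  R_brass = L/(kA) = 0.00776/(94.3·41.6) = 1.978×10^-6 K/W
  R_aerogel blanket = L/(kA) = 0.110/(0.0159·41.6) = 0.1663 K/W
ΣR = 1.978×10^-6 + 0.1663 = 0.1663 K/W
Q = ΔT/ΣR = (-16.6 °C − 28.1 °C)/0.1663 = -269 W
(Negative Q ⇒ heat flows inward; heat gain = 269 W.)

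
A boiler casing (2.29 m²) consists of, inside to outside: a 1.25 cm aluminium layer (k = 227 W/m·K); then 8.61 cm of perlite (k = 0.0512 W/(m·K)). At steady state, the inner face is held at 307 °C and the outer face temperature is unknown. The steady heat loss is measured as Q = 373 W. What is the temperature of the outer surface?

T_out = 33.1 °C

Sum the resistances:
  R_aluminium = L/(kA) = 0.0125/(227·2.29) = 2.405×10^-5 K/W
  R_perlite = L/(kA) = 0.0861/(0.0512·2.29) = 0.7343 K/W
ΣR = 0.7344 K/W
ΔT = Q·ΣR = 373 × 0.7344 = 273.9 K
Heat flows outward, so T_out = T_in − ΔT = 307 − 273.9 = 33.1 °C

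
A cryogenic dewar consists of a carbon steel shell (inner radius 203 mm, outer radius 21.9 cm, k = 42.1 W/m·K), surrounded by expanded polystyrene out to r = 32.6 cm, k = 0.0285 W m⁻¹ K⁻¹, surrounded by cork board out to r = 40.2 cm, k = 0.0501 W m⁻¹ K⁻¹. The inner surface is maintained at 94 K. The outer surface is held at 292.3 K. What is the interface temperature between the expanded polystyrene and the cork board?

Series thermal resistances, inner to outer:
  R_carbon steel = (1/0.203 − 1/0.219)/(4πk) = 0.3599/(4π·42.1) = 6.803×10^-4 K/W
  R_expanded polystyrene = (1/0.219 − 1/0.326)/(4πk) = 1.499/(4π·0.0285) = 4.185 K/W
  R_cork board = (1/0.326 − 1/0.402)/(4πk) = 0.5799/(4π·0.0501) = 0.9211 K/W
ΣR = 6.803×10^-4 + 4.185 + 0.9211 = 5.107 K/W
Q = ΔT/ΣR = (94 K − 292.3 K)/5.107 = -38.83 W
From the inner boundary to the expanded polystyrene/cork board interface, ΣR_partial = 4.186 K/W.
T_interface = T_in − Q·ΣR_partial = 94 K − (-38.83)(4.186) = 256.5 K

T = 256.5 K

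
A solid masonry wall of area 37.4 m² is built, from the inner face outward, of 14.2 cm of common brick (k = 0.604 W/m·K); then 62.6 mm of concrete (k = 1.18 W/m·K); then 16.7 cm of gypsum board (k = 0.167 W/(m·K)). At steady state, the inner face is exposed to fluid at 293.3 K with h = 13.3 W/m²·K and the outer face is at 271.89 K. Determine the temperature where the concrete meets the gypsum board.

T = 287.6 K

Resistance network (inner→outer):
  R_conv,in = 1/(hA) = 1/(13.3·37.4) = 0.002010 K/W
  R_common brick = L/(kA) = 0.142/(0.604·37.4) = 0.006286 K/W
  R_concrete = L/(kA) = 0.0626/(1.18·37.4) = 0.001418 K/W
  R_gypsum board = L/(kA) = 0.167/(0.167·37.4) = 0.02674 K/W
ΣR = 0.002010 + 0.006286 + 0.001418 + 0.02674 = 0.03645 K/W
Q = ΔT/ΣR = (293.3 K − 271.89 K)/0.03645 = 587.4 W
From the inner boundary to the concrete/gypsum board interface, ΣR_partial = 0.009714 K/W.
T_interface = T_in − Q·ΣR_partial = 293.3 K − (587.4)(0.009714) = 287.6 K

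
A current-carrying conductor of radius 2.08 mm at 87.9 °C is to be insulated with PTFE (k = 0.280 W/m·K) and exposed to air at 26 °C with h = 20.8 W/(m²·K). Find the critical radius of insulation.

r_cr = 1.35 cm

For a cylinder, r_cr = k_ins/h = 0.280/20.8 = 0.0135 m = 1.35 cm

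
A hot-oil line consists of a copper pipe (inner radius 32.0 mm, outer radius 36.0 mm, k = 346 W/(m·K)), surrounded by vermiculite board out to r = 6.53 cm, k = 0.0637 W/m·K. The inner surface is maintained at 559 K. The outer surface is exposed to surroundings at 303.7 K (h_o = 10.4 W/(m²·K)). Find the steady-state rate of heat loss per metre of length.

Q' = 148 W/m

Resistance network (inner→outer):
  R'_copper = ln(0.0360/0.0320)/(2πk) = 0.1178/(2π·346) = 5.418×10^-5 m·K/W
  R'_vermiculite board = ln(0.0653/0.0360)/(2πk) = 0.5955/(2π·0.0637) = 1.488 m·K/W
  R'_conv,out = 1/(2πr h) = 1/(2π·0.0653·10.4) = 0.2344 m·K/W
ΣR = 5.418×10^-5 + 1.488 + 0.2344 = 1.722 m·K/W
Q' = ΔT/ΣR = (559 K − 303.7 K)/1.722 = 148 W/m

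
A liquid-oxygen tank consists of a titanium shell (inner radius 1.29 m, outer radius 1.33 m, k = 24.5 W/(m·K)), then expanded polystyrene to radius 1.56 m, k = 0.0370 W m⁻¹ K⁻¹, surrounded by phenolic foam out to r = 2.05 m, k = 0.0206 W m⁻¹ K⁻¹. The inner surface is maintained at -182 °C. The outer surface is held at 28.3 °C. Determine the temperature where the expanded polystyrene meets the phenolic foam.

T = -122 °C

Resistance network (inner→outer):
  R_titanium = (1/1.29 − 1/1.33)/(4πk) = 0.02331/(4π·24.5) = 7.573×10^-5 K/W
  R_expanded polystyrene = (1/1.33 − 1/1.56)/(4πk) = 0.1109/(4π·0.0370) = 0.2384 K/W
  R_phenolic foam = (1/1.56 − 1/2.05)/(4πk) = 0.1532/(4π·0.0206) = 0.5919 K/W
ΣR = 7.573×10^-5 + 0.2384 + 0.5919 = 0.8304 K/W
Q = ΔT/ΣR = (-182 °C − 28.3 °C)/0.8304 = -253.3 W
From the inner boundary to the expanded polystyrene/phenolic foam interface, ΣR_partial = 0.2385 K/W.
T_interface = T_in − Q·ΣR_partial = -182 °C − (-253.3)(0.2385) = -122 °C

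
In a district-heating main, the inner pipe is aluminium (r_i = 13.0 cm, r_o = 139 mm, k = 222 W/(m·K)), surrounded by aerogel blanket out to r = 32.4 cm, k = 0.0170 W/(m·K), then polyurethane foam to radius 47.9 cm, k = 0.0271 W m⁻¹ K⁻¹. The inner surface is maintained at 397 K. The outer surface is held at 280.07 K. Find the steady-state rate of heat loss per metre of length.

Treat each layer as a resistance in series:
  R'_aluminium = ln(0.139/0.130)/(2πk) = 0.06694/(2π·222) = 4.799×10^-5 m·K/W
  R'_aerogel blanket = ln(0.324/0.139)/(2πk) = 0.8463/(2π·0.0170) = 7.923 m·K/W
  R'_polyurethane foam = ln(0.479/0.324)/(2πk) = 0.3910/(2π·0.0271) = 2.296 m·K/W
ΣR = 4.799×10^-5 + 7.923 + 2.296 = 10.22 m·K/W
Q' = ΔT/ΣR = (397 K − 280.07 K)/10.22 = 11.4 W/m

Q' = 11.4 W/m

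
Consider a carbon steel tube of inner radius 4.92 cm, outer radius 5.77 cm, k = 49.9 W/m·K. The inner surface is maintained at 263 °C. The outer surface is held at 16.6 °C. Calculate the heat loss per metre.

Q' = 2πk·ΔT/ln(r₂/r₁) = 2π × 49.9 × 246.4 / ln(0.0577/0.0492) = 4.85×10^5 W/m

Q' = 485 kW/m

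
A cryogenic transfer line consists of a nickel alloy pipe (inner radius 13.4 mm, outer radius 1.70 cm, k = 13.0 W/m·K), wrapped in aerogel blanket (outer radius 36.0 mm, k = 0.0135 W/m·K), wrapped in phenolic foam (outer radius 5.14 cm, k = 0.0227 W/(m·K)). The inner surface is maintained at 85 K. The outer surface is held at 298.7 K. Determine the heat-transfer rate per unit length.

Series thermal resistances, inner to outer:
  R'_nickel alloy = ln(0.0170/0.0134)/(2πk) = 0.2380/(2π·13.0) = 0.002913 m·K/W
  R'_aerogel blanket = ln(0.0360/0.0170)/(2πk) = 0.7503/(2π·0.0135) = 8.846 m·K/W
  R'_phenolic foam = ln(0.0514/0.0360)/(2πk) = 0.3561/(2π·0.0227) = 2.497 m·K/W
ΣR = 0.002913 + 8.846 + 2.497 = 11.35 m·K/W
Q' = ΔT/ΣR = (85 K − 298.7 K)/11.35 = -18.8 W/m
(Negative Q' ⇒ heat flows inward; heat gain = 18.8 W/m.)

Q' = 18.8 W/m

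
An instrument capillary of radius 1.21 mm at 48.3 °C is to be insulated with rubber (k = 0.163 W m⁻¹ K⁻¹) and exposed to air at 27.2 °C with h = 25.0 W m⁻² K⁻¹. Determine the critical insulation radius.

For a cylinder, r_cr = k_ins/h = 0.163/25.0 = 0.00652 m = 0.652 cm

r_cr = 0.652 cm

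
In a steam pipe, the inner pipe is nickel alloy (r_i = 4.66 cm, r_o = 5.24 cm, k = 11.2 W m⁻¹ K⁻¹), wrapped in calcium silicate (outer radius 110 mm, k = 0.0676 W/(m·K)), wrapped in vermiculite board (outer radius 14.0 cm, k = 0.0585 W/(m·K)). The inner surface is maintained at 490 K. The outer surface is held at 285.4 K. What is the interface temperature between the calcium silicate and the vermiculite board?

T = 341.2 K

Series thermal resistances, inner to outer:
  R'_nickel alloy = ln(0.0524/0.0466)/(2πk) = 0.1173/(2π·11.2) = 0.001667 m·K/W
  R'_calcium silicate = ln(0.110/0.0524)/(2πk) = 0.7416/(2π·0.0676) = 1.746 m·K/W
  R'_vermiculite board = ln(0.140/0.110)/(2πk) = 0.2412/(2π·0.0585) = 0.6561 m·K/W
ΣR = 0.001667 + 1.746 + 0.6561 = 2.404 m·K/W
Q' = ΔT/ΣR = (490 K − 285.4 K)/2.404 = 85.11 W/m
From the inner boundary to the calcium silicate/vermiculite board interface, ΣR_partial = 1.748 m·K/W.
T_interface = T_in − Q'·ΣR_partial = 490 K − (85.11)(1.748) = 341.2 K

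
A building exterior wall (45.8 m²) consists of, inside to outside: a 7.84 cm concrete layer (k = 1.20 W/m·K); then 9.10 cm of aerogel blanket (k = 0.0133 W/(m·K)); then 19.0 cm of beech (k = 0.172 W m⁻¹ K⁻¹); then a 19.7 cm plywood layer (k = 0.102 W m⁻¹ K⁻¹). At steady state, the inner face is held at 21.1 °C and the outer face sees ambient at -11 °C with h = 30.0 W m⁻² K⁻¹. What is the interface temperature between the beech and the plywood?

Series thermal resistances, inner to outer:
  R_concrete = L/(kA) = 0.0784/(1.20·45.8) = 0.001426 K/W
  R_aerogel blanket = L/(kA) = 0.0910/(0.0133·45.8) = 0.1494 K/W
  R_beech = L/(kA) = 0.190/(0.172·45.8) = 0.02412 K/W
  R_plywood = L/(kA) = 0.197/(0.102·45.8) = 0.04217 K/W
  R_conv,out = 1/(hA) = 1/(30.0·45.8) = 7.278×10^-4 K/W
ΣR = 0.001426 + 0.1494 + 0.02412 + 0.04217 + 7.278×10^-4 = 0.2178 K/W
Q = ΔT/ΣR = (21.1 °C − -11 °C)/0.2178 = 147.4 W
From the inner boundary to the beech/plywood interface, ΣR_partial = 0.1749 K/W.
T_interface = T_in − Q·ΣR_partial = 21.1 °C − (147.4)(0.1749) = -4.68 °C

T = -4.68 °C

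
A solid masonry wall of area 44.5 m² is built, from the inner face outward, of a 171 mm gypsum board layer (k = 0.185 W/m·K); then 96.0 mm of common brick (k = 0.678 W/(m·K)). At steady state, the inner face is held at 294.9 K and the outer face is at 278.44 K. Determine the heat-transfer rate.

Resistance network (inner→outer):
  R_gypsum board = L/(kA) = 0.171/(0.185·44.5) = 0.02077 K/W
  R_common brick = L/(kA) = 0.0960/(0.678·44.5) = 0.003182 K/W
ΣR = 0.02077 + 0.003182 = 0.02395 K/W
Q = ΔT/ΣR = (294.9 K − 278.44 K)/0.02395 = 687 W

Q = 687 W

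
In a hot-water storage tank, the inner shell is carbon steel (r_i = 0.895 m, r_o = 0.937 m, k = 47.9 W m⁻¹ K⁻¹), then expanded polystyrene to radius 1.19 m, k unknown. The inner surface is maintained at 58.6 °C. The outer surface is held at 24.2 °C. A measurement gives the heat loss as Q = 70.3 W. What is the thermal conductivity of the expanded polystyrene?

ΣR = ΔT/Q = |58.6 − 24.2|/70.3 = 0.4893 K/W
Known resistances:
  R_carbon steel = (1/0.895 − 1/0.937)/(4πk) = 0.05008/(4π·47.9) = 8.320×10^-5 K/W
R_expanded polystyrene = ΣR − ΣR_known = 0.4893 − 8.320×10^-5 = 0.4892 K/W
(1/r₁−1/r₂)/(4πk) = 0.4892 ⇒ k = 0.2269/(4π·0.4892) = 0.0369 W/m·K

k = 0.0369 W/m·K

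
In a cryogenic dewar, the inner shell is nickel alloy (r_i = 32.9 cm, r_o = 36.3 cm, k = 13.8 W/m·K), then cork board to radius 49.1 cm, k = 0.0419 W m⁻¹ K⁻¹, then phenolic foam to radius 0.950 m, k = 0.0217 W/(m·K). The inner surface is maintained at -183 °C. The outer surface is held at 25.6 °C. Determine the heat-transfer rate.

Series thermal resistances, inner to outer:
  R_nickel alloy = (1/0.329 − 1/0.363)/(4πk) = 0.2847/(4π·13.8) = 0.001642 K/W
  R_cork board = (1/0.363 − 1/0.491)/(4πk) = 0.7182/(4π·0.0419) = 1.364 K/W
  R_phenolic foam = (1/0.491 − 1/0.950)/(4πk) = 0.9840/(4π·0.0217) = 3.609 K/W
ΣR = 0.001642 + 1.364 + 3.609 = 4.975 K/W
Q = ΔT/ΣR = (-183 °C − 25.6 °C)/4.975 = -41.9 W
(Negative Q ⇒ heat flows inward; heat gain = 41.9 W.)

Q = 41.9 W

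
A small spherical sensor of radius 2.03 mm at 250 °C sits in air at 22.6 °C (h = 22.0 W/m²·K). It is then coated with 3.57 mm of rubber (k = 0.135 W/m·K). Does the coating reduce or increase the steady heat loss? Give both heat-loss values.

increases: 0.259 → 0.757 W

Critical radius for a sphere: r_cr = 2k/h = 0.0123 m = 1.23 cm.
Outer radius after coating: r₂ = 0.00203 + 0.00357 = 0.00560 m.
Since r₁ < r_cr and r₂ ≤ r_cr, the coating moves toward the maximum at r_cr — heat loss rises.
Bare: R = 1/(4πr₁²h) = 877.8 K/W; Q = 227.4/877.8 = 0.259 W.
Coated: R = R_cond + R_conv = 300.5 K/W; Q = 227.4/300.5 = 0.757 W.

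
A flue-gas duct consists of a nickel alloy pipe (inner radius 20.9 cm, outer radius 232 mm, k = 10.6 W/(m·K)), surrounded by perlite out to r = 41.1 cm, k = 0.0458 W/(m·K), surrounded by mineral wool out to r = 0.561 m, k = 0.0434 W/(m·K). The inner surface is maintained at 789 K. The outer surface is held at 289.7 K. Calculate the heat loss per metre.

Q' = 160 W/m

Series thermal resistances, inner to outer:
  R'_nickel alloy = ln(0.232/0.209)/(2πk) = 0.1044/(2π·10.6) = 0.001568 m·K/W
  R'_perlite = ln(0.411/0.232)/(2πk) = 0.5719/(2π·0.0458) = 1.987 m·K/W
  R'_mineral wool = ln(0.561/0.411)/(2πk) = 0.3111/(2π·0.0434) = 1.141 m·K/W
ΣR = 0.001568 + 1.987 + 1.141 = 3.130 m·K/W
Q' = ΔT/ΣR = (789 K − 289.7 K)/3.130 = 160 W/m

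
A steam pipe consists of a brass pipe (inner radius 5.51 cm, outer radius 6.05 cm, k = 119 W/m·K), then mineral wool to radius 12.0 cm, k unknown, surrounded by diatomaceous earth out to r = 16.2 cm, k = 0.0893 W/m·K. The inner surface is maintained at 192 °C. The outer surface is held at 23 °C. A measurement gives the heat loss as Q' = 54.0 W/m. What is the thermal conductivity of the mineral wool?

ΣR = ΔT/Q' = |192 − 23|/54.0 = 3.130 m·K/W
Known resistances:
  R'_brass = ln(0.0605/0.0551)/(2πk) = 0.09349/(2π·119) = 1.250×10^-4 m·K/W
  R'_diatomaceous earth = ln(0.162/0.120)/(2πk) = 0.3001/(2π·0.0893) = 0.5349 m·K/W
R_mineral wool = ΣR − ΣR_known = 3.130 − 0.5350 = 2.595 m·K/W
ln(r₂/r₁)/(2πk) = 2.595 ⇒ k = 0.6848/(2π·2.595) = 0.0420 W/m·K

k = 0.0420 W/m·K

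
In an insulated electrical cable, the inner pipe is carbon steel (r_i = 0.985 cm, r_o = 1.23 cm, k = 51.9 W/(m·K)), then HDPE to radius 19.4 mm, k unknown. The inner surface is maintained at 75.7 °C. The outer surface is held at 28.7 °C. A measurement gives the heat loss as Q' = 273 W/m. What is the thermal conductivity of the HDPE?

ΣR = ΔT/Q' = |75.7 − 28.7|/273 = 0.1722 m·K/W
Known resistances:
  R'_carbon steel = ln(0.0123/0.00985)/(2πk) = 0.2221/(2π·51.9) = 6.812×10^-4 m·K/W
R_HDPE = ΣR − ΣR_known = 0.1722 − 6.812×10^-4 = 0.1715 m·K/W
ln(r₂/r₁)/(2πk) = 0.1715 ⇒ k = 0.4557/(2π·0.1715) = 0.423 W/m·K

k = 0.423 W/m·K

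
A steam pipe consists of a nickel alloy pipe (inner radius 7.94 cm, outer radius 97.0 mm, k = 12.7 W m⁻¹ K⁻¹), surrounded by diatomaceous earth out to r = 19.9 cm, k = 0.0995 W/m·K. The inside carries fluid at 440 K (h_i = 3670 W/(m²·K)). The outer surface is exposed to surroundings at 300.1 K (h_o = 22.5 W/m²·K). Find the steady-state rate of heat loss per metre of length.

Resistance network (inner→outer):
  R'_conv,in = 1/(2πr h) = 1/(2π·0.0794·3670) = 5.462×10^-4 m·K/W
  R'_nickel alloy = ln(0.0970/0.0794)/(2πk) = 0.2002/(2π·12.7) = 0.002509 m·K/W
  R'_diatomaceous earth = ln(0.199/0.0970)/(2πk) = 0.7186/(2π·0.0995) = 1.149 m·K/W
  R'_conv,out = 1/(2πr h) = 1/(2π·0.199·22.5) = 0.03555 m·K/W
ΣR = 5.462×10^-4 + 0.002509 + 1.149 + 0.03555 = 1.188 m·K/W
Q' = ΔT/ΣR = (440 K − 300.1 K)/1.188 = 118 W/m

Q' = 118 W/m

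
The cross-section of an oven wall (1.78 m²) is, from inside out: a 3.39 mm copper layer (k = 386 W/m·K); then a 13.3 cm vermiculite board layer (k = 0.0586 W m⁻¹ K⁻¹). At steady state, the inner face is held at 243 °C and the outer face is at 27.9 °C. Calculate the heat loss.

Treat each layer as a resistance in series:
  R_copper = L/(kA) = 0.00339/(386·1.78) = 4.934×10^-6 K/W
  R_vermiculite board = L/(kA) = 0.133/(0.0586·1.78) = 1.275 K/W
ΣR = 4.934×10^-6 + 1.275 = 1.275 K/W
Q = ΔT/ΣR = (243 °C − 27.9 °C)/1.275 = 169 W

Q = 169 W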